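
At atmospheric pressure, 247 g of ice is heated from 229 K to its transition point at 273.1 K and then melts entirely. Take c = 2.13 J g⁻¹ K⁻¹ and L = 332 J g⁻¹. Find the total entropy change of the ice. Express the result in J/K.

Warming step: ΔS₁ = m c ln(T_tr/T_i) = 247 × 2.13 × ln(273.1/229) = 92.66 J/K.
Phase change: ΔS₂ = +mL/T_tr = 247 × 332 / 273.1 = 300.3 J/K.
ΔS_total = (92.66) + (300.3) = 393 J/K.

ΔS = 393 J/K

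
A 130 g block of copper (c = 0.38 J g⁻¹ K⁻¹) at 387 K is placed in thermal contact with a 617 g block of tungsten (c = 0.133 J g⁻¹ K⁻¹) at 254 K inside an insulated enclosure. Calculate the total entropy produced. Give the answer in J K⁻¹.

Energy balance: T_f = (m₁c₁T₁ + m₂c₂T₂)/(m₁c₁ + m₂c₂) = 303.98 K.
ΔS₁ = m₁c₁ ln(T_f/T₁) = 49.4 × ln(303.98/387) = -11.93 J/K.
ΔS₂ = m₂c₂ ln(T_f/T₂) = 82.061 × ln(303.98/254) = 14.74 J/K.
ΔS_total = -11.93 + 14.74 = 2.81 J/K.

ΔS_total = 2.81 J/K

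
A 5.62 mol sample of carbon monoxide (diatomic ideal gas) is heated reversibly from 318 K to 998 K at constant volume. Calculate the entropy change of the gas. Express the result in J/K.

At constant volume, ΔS = nC_V ln(T₂/T₁) with C_V = 5R/2 = 20.79 J mol⁻¹ K⁻¹.
ΔS = 5.62 × 20.79 × ln(998/318) = 134 J/K.

ΔS = 134 J/K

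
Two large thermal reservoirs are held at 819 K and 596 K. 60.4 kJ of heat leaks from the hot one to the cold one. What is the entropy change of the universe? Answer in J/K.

ΔS_hot = −Q/T_H = −60400/819 = -73.748 J/K and ΔS_cold = +Q/T_C = 60400/596 = 101.34 J/K.
ΔS_total = -73.748 + 101.34 = 27.6 J/K, positive as the second law requires.

ΔS_total = 27.6 J/K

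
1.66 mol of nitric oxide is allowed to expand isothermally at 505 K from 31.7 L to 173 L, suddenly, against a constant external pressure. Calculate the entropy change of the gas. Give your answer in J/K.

ΔS_gas = 23.4 J/K

Entropy is a state function, so ΔS_gas depends only on the end states.
For an isothermal ideal gas ΔS_gas = nR ln(V₂/V₁) = 1.66 × 8.314 × ln(173/31.7) = 23.4 J/K.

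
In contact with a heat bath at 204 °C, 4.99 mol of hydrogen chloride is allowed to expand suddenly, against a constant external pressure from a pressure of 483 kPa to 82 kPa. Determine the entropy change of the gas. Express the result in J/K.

ΔS_gas = 73.6 J/K

Entropy is a state function, so ΔS_gas depends only on the end states.
For an isothermal ideal gas ΔS_gas = nR ln(P₁/P₂) = 4.99 × 8.314 × ln(483/82) = 73.6 J/K.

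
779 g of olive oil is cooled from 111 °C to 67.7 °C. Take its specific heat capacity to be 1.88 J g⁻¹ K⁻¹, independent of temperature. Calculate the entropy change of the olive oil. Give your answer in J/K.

In kelvin: T₁ = 384.15 K, T₂ = 340.85 K. ΔS = ∫dQ_rev/T = m c ln(T₂/T₁) = 779 × 1.88 × ln(340.85/384.15) = -175 J/K.

ΔS = -175 J/K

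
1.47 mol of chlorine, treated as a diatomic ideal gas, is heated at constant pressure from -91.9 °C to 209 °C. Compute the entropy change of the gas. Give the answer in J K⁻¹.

In kelvin: T₁ = 181.25 K, T₂ = 482.15 K. At constant pressure, ΔS = nC_p ln(T₂/T₁) with C_p = 7R/2 = 29.1 J mol⁻¹ K⁻¹.
ΔS = 1.47 × 29.1 × ln(482.15/181.25) = 41.9 J/K.

ΔS = 41.9 J/K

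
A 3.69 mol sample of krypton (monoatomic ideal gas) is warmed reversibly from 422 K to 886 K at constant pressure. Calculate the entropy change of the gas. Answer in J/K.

ΔS = 56.9 J/K

At constant pressure, ΔS = nC_p ln(T₂/T₁) with C_p = 5R/2 = 20.79 J mol⁻¹ K⁻¹.
ΔS = 3.69 × 20.79 × ln(886/422) = 56.9 J/K.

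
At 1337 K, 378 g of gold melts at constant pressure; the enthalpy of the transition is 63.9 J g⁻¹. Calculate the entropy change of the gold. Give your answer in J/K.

ΔS = 18.1 J/K

Heat absorbed by the substance: Q = mL = 378 × 63.9 = 24154.2 J.
At constant T, ΔS = Q_rev/T = 24154.2 / 1337 = 18.1 J/K.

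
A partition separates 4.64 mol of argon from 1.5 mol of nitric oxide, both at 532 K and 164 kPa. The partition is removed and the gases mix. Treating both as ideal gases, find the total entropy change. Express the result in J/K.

Mole fractions: x_A = 4.64/6.14 = 0.756, x_B = 0.244.
ΔS_mix = −R(n_A ln x_A + n_B ln x_B) = −8.314 × (4.64 ln 0.756 + 1.5 ln 0.244) = 28.4 J/K.

ΔS_mix = 28.4 J/K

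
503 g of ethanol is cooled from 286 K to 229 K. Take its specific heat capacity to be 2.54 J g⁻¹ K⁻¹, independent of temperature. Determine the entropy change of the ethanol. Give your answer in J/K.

ΔS = -284 J/K

ΔS = ∫dQ_rev/T = m c ln(T₂/T₁) = 503 × 2.54 × ln(229/286) = -284 J/K.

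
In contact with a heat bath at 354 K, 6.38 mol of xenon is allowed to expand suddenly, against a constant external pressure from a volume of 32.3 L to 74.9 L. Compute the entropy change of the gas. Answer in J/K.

ΔS_gas = 44.6 J/K

Entropy is a state function, so ΔS_gas depends only on the end states.
For an isothermal ideal gas ΔS_gas = nR ln(V₂/V₁) = 6.38 × 8.314 × ln(74.9/32.3) = 44.6 J/K.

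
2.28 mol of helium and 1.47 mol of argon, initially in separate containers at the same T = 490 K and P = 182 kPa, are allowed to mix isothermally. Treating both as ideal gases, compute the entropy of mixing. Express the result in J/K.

ΔS_mix = 20.9 J/K

Mole fractions: x_A = 2.28/3.75 = 0.608, x_B = 0.392.
ΔS_mix = −R(n_A ln x_A + n_B ln x_B) = −8.314 × (2.28 ln 0.608 + 1.47 ln 0.392) = 20.9 J/K.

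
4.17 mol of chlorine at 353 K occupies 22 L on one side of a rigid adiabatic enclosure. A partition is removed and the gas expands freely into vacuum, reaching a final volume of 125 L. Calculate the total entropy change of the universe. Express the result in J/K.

ΔS_universe = 60.2 J/K

For an ideal gas in free expansion Q = 0 and W = 0, so T is unchanged.
Entropy is a state function; using a reversible isothermal path, ΔS_gas = nR ln(V₂/V₁) = 4.17 × 8.314 × ln(125/22) = 60.2 J/K.
The insulated surroundings exchange no heat, so ΔS_surr = 0 and ΔS_universe = ΔS_gas.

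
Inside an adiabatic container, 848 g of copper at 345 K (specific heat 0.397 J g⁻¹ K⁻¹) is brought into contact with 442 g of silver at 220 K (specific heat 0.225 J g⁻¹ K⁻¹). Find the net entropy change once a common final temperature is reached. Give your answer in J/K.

ΔS_total = 7.14 J/K

Energy balance: T_f = (m₁c₁T₁ + m₂c₂T₂)/(m₁c₁ + m₂c₂) = 316.49 K.
ΔS₁ = m₁c₁ ln(T_f/T₁) = 336.656 × ln(316.49/345) = -29.03 J/K.
ΔS₂ = m₂c₂ ln(T_f/T₂) = 99.45 × ln(316.49/220) = 36.17 J/K.
ΔS_total = -29.03 + 36.17 = 7.14 J/K.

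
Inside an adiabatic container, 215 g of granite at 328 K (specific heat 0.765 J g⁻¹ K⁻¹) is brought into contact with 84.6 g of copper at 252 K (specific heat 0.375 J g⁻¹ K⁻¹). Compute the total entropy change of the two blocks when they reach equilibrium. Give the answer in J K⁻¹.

Energy balance: T_f = (m₁c₁T₁ + m₂c₂T₂)/(m₁c₁ + m₂c₂) = 315.71 K.
ΔS₁ = m₁c₁ ln(T_f/T₁) = 164.475 × ln(315.71/328) = -6.281 J/K.
ΔS₂ = m₂c₂ ln(T_f/T₂) = 31.725 × ln(315.71/252) = 7.151 J/K.
ΔS_total = -6.281 + 7.151 = 0.87 J/K.

ΔS_total = 0.87 J/K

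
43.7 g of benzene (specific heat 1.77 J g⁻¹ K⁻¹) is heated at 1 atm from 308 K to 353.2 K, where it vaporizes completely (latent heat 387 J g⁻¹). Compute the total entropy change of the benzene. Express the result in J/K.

Warming step: ΔS₁ = m c ln(T_tr/T_i) = 43.7 × 1.77 × ln(353.2/308) = 10.59 J/K.
Phase change: ΔS₂ = +mL/T_tr = 43.7 × 387 / 353.2 = 47.88 J/K.
ΔS_total = (10.59) + (47.88) = 58.5 J/K.

ΔS = 58.5 J/K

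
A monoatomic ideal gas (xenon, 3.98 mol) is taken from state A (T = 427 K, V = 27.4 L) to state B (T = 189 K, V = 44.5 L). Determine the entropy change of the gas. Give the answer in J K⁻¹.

ΔS = -24.4 J/K

Entropy is a state function: ΔS = nC_V ln(T₂/T₁) + nR ln(V₂/V₁), with C_V = 3R/2 = 12.47 J mol⁻¹ K⁻¹ for a monoatomic ideal gas.
ΔS = 3.98 × [12.47 × ln(189/427) + 8.314 × ln(44.5/27.4)] = -24.4 J/K.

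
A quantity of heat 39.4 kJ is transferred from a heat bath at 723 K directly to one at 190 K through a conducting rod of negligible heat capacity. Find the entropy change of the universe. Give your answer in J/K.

ΔS_total = 153 J/K

ΔS_hot = −Q/T_H = −39400/723 = -54.5 J/K and ΔS_cold = +Q/T_C = 39400/190 = 207.4 J/K.
ΔS_total = -54.5 + 207.4 = 153 J/K, positive as the second law requires.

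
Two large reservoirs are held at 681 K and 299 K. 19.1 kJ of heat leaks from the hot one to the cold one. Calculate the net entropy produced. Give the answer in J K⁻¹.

ΔS_total = 35.8 J/K

ΔS_hot = −Q/T_H = −19100/681 = -28.05 J/K and ΔS_cold = +Q/T_C = 19100/299 = 63.88 J/K.
ΔS_total = -28.05 + 63.88 = 35.8 J/K, positive as the second law requires.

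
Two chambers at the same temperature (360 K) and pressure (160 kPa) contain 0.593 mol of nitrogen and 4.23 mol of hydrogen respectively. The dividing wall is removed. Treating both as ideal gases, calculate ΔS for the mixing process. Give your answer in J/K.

ΔS_mix = 14.9 J/K

Mole fractions: x_A = 0.593/4.82 = 0.123, x_B = 0.877.
ΔS_mix = −R(n_A ln x_A + n_B ln x_B) = −8.314 × (0.593 ln 0.123 + 4.23 ln 0.877) = 14.9 J/K.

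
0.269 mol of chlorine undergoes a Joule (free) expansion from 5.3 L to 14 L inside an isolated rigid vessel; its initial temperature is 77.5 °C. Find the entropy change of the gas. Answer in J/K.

ΔS_gas = 2.17 J/K

For an ideal gas in free expansion Q = 0 and W = 0, so T is unchanged.
Entropy is a state function; using a reversible isothermal path, ΔS_gas = nR ln(V₂/V₁) = 0.269 × 8.314 × ln(14/5.3) = 2.17 J/K.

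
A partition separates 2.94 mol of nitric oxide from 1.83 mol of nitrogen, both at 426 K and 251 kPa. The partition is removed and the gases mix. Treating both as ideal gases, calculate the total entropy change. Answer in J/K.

Mole fractions: x_A = 2.94/4.77 = 0.616, x_B = 0.384.
ΔS_mix = −R(n_A ln x_A + n_B ln x_B) = −8.314 × (2.94 ln 0.616 + 1.83 ln 0.384) = 26.4 J/K.

ΔS_mix = 26.4 J/K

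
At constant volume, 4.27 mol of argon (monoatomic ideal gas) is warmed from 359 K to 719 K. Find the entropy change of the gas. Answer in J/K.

ΔS = 37 J/K

At constant volume, ΔS = nC_V ln(T₂/T₁) with C_V = 3R/2 = 12.47 J mol⁻¹ K⁻¹.
ΔS = 4.27 × 12.47 × ln(719/359) = 37 J/K.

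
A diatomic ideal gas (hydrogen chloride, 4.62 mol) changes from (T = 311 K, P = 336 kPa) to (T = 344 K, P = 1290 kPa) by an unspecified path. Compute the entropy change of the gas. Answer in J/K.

ΔS = -38.1 J/K

ΔS = nC_p ln(T₂/T₁) − nR ln(P₂/P₁), with C_p = 7R/2 = 29.1 J mol⁻¹ K⁻¹ for a diatomic ideal gas.
ΔS = 4.62 × [29.1 × ln(344/311) − 8.314 × ln(1290/336)] = -38.1 J/K.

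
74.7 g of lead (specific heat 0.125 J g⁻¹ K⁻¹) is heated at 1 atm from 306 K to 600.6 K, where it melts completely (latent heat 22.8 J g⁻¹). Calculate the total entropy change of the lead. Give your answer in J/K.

Warming step: ΔS₁ = m c ln(T_tr/T_i) = 74.7 × 0.125 × ln(600.6/306) = 6.297 J/K.
Phase change: ΔS₂ = +mL/T_tr = 74.7 × 22.8 / 600.6 = 2.836 J/K.
ΔS_total = (6.297) + (2.836) = 9.13 J/K.

ΔS = 9.13 J/K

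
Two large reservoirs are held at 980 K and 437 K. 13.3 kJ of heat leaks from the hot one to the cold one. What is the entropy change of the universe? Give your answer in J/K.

ΔS_hot = −Q/T_H = −13300/980 = -13.57 J/K and ΔS_cold = +Q/T_C = 13300/437 = 30.43 J/K.
ΔS_total = -13.57 + 30.43 = 16.9 J/K, positive as the second law requires.

ΔS_total = 16.9 J/K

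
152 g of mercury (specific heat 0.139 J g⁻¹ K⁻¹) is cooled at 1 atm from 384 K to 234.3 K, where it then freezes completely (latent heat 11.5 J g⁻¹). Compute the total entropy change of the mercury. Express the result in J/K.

Cooling step: ΔS₁ = m c ln(T_tr/T_i) = 152 × 0.139 × ln(234.3/384) = -10.44 J/K.
Phase change: ΔS₂ = −mL/T_tr = −152 × 11.5 / 234.3 = -7.461 J/K.
ΔS_total = (-10.44) + (-7.461) = -17.9 J/K.

ΔS = -17.9 J/K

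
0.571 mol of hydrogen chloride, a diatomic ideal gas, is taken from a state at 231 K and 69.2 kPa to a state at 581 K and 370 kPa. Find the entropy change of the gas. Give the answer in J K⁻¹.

ΔS = 7.37 J/K

ΔS = nC_p ln(T₂/T₁) − nR ln(P₂/P₁), with C_p = 7R/2 = 29.1 J mol⁻¹ K⁻¹ for a diatomic ideal gas.
ΔS = 0.571 × [29.1 × ln(581/231) − 8.314 × ln(370/69.2)] = 7.37 J/K.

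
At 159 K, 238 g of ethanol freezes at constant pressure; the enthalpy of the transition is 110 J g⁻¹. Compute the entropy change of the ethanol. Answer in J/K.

ΔS = -165 J/K

Heat released by the substance: Q = −mL = −238 × 110 = −26180 J.
At constant T, ΔS = Q_rev/T = −26180 / 159 = -165 J/K.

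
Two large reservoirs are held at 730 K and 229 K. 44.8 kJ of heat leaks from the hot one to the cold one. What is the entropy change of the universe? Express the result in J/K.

ΔS_hot = −Q/T_H = −44800/730 = -61.37 J/K and ΔS_cold = +Q/T_C = 44800/229 = 195.6 J/K.
ΔS_total = -61.37 + 195.6 = 134 J/K, positive as the second law requires.

ΔS_total = 134 J/K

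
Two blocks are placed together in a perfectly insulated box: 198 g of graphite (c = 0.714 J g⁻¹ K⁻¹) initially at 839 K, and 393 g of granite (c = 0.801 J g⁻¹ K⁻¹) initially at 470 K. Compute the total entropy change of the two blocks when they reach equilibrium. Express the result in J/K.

Energy balance: T_f = (m₁c₁T₁ + m₂c₂T₂)/(m₁c₁ + m₂c₂) = 584.36 K.
ΔS₁ = m₁c₁ ln(T_f/T₁) = 141.372 × ln(584.36/839) = -51.13 J/K.
ΔS₂ = m₂c₂ ln(T_f/T₂) = 314.793 × ln(584.36/470) = 68.56 J/K.
ΔS_total = -51.13 + 68.56 = 17.4 J/K.

ΔS_total = 17.4 J/K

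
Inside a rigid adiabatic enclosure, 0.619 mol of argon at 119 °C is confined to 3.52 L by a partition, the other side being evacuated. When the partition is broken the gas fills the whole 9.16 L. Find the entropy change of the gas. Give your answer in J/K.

For an ideal gas in free expansion Q = 0 and W = 0, so T is unchanged.
Entropy is a state function; using a reversible isothermal path, ΔS_gas = nR ln(V₂/V₁) = 0.619 × 8.314 × ln(9.16/3.52) = 4.92 J/K.

ΔS_gas = 4.92 J/K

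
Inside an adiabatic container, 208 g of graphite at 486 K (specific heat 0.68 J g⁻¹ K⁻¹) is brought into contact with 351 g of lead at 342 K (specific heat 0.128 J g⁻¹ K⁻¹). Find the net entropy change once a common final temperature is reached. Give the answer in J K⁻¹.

ΔS_total = 1.98 J/K

Energy balance: T_f = (m₁c₁T₁ + m₂c₂T₂)/(m₁c₁ + m₂c₂) = 451.29 K.
ΔS₁ = m₁c₁ ln(T_f/T₁) = 141.44 × ln(451.29/486) = -10.48 J/K.
ΔS₂ = m₂c₂ ln(T_f/T₂) = 44.928 × ln(451.29/342) = 12.46 J/K.
ΔS_total = -10.48 + 12.46 = 1.98 J/K.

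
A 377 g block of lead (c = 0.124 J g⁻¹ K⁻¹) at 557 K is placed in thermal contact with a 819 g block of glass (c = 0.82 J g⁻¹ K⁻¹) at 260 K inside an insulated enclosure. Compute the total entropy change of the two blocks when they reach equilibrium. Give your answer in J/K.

Energy balance: T_f = (m₁c₁T₁ + m₂c₂T₂)/(m₁c₁ + m₂c₂) = 279.33 K.
ΔS₁ = m₁c₁ ln(T_f/T₁) = 46.748 × ln(279.33/557) = -32.26 J/K.
ΔS₂ = m₂c₂ ln(T_f/T₂) = 671.58 × ln(279.33/260) = 48.16 J/K.
ΔS_total = -32.26 + 48.16 = 15.9 J/K.

ΔS_total = 15.9 J/K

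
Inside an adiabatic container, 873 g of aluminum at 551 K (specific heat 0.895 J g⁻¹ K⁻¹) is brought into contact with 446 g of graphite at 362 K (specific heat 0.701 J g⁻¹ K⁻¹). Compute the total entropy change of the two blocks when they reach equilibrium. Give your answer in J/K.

Energy balance: T_f = (m₁c₁T₁ + m₂c₂T₂)/(m₁c₁ + m₂c₂) = 496.99 K.
ΔS₁ = m₁c₁ ln(T_f/T₁) = 781.335 × ln(496.99/551) = -80.61 J/K.
ΔS₂ = m₂c₂ ln(T_f/T₂) = 312.646 × ln(496.99/362) = 99.08 J/K.
ΔS_total = -80.61 + 99.08 = 18.5 J/K.

ΔS_total = 18.5 J/K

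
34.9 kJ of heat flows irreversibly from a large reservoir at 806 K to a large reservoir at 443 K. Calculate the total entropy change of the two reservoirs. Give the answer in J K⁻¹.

ΔS_hot = −Q/T_H = −34900/806 = -43.3 J/K and ΔS_cold = +Q/T_C = 34900/443 = 78.78 J/K.
ΔS_total = -43.3 + 78.78 = 35.5 J/K, positive as the second law requires.

ΔS_total = 35.5 J/K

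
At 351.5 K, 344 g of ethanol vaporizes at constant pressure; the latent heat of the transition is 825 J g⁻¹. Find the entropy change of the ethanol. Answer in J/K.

ΔS = 807 J/K

Heat absorbed by the substance: Q = mL = 344 × 825 = 283800 J.
At constant T, ΔS = Q_rev/T = 283800 / 351.5 = 807 J/K.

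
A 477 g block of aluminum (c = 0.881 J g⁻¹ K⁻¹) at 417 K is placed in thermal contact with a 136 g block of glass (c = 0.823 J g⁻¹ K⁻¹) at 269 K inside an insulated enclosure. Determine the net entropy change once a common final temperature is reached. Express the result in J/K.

ΔS_total = 7.78 J/K

Energy balance: T_f = (m₁c₁T₁ + m₂c₂T₂)/(m₁c₁ + m₂c₂) = 385.87 K.
ΔS₁ = m₁c₁ ln(T_f/T₁) = 420.237 × ln(385.87/417) = -32.6 J/K.
ΔS₂ = m₂c₂ ln(T_f/T₂) = 111.928 × ln(385.87/269) = 40.38 J/K.
ΔS_total = -32.6 + 40.38 = 7.78 J/K.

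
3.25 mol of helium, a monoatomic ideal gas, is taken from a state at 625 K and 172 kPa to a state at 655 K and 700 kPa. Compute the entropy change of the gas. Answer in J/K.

ΔS = nC_p ln(T₂/T₁) − nR ln(P₂/P₁), with C_p = 5R/2 = 20.79 J mol⁻¹ K⁻¹ for a monoatomic ideal gas.
ΔS = 3.25 × [20.79 × ln(655/625) − 8.314 × ln(700/172)] = -34.8 J/K.

ΔS = -34.8 J/K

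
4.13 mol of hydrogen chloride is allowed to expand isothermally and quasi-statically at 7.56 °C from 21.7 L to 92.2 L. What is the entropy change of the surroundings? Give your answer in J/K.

For an isothermal ideal gas ΔS_gas = nR ln(V₂/V₁) = 4.13 × 8.314 × ln(92.2/21.7) = 49.7 J/K.
The process is reversible, so ΔS_surr = −ΔS_gas = -49.7 J/K and ΔS_universe = 0.

ΔS_surr = -49.7 J/K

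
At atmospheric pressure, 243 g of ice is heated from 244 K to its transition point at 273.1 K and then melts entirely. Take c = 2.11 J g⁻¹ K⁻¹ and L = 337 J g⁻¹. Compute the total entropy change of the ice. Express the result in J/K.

ΔS = 358 J/K

Warming step: ΔS₁ = m c ln(T_tr/T_i) = 243 × 2.11 × ln(273.1/244) = 57.77 J/K.
Phase change: ΔS₂ = +mL/T_tr = 243 × 337 / 273.1 = 299.9 J/K.
ΔS_total = (57.77) + (299.9) = 358 J/K.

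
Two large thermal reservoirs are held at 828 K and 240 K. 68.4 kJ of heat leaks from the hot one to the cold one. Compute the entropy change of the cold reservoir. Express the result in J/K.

The cold reservoir gains heat Q, so ΔS_cold = +Q/T_C = 68400/240 = 285 J/K.

ΔS_cold = 285 J/K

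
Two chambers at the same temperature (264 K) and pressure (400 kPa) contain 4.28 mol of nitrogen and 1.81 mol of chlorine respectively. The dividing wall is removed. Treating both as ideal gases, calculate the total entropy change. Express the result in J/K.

ΔS_mix = 30.8 J/K

Mole fractions: x_A = 4.28/6.09 = 0.703, x_B = 0.297.
ΔS_mix = −R(n_A ln x_A + n_B ln x_B) = −8.314 × (4.28 ln 0.703 + 1.81 ln 0.297) = 30.8 J/K.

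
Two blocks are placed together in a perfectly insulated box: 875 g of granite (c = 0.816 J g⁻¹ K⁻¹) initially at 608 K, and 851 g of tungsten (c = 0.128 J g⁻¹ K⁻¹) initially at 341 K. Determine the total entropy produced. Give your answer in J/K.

Energy balance: T_f = (m₁c₁T₁ + m₂c₂T₂)/(m₁c₁ + m₂c₂) = 572.66 K.
ΔS₁ = m₁c₁ ln(T_f/T₁) = 714 × ln(572.66/608) = -42.76 J/K.
ΔS₂ = m₂c₂ ln(T_f/T₂) = 108.928 × ln(572.66/341) = 56.47 J/K.
ΔS_total = -42.76 + 56.47 = 13.7 J/K.

ΔS_total = 13.7 J/K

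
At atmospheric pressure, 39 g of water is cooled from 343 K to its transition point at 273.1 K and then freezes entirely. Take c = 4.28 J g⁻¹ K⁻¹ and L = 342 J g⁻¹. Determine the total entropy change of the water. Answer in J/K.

ΔS = -86.9 J/K

Cooling step: ΔS₁ = m c ln(T_tr/T_i) = 39 × 4.28 × ln(273.1/343) = -38.04 J/K.
Phase change: ΔS₂ = −mL/T_tr = −39 × 342 / 273.1 = -48.84 J/K.
ΔS_total = (-38.04) + (-48.84) = -86.9 J/K.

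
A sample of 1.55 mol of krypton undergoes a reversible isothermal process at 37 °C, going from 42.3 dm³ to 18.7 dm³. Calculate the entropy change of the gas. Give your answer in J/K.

For an isothermal ideal gas ΔS_gas = nR ln(V₂/V₁) = 1.55 × 8.314 × ln(18.7/42.3) = -10.5 J/K.

ΔS_gas = -10.5 J/K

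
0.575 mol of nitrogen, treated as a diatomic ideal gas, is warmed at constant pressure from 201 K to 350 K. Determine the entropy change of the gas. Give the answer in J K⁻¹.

ΔS = 9.28 J/K

At constant pressure, ΔS = nC_p ln(T₂/T₁) with C_p = 7R/2 = 29.1 J mol⁻¹ K⁻¹.
ΔS = 0.575 × 29.1 × ln(350/201) = 9.28 J/K.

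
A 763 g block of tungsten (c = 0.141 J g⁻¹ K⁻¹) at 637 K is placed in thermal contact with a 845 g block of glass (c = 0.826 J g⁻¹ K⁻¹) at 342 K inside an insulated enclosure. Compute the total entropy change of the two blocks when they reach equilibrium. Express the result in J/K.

ΔS_total = 20.9 J/K

Energy balance: T_f = (m₁c₁T₁ + m₂c₂T₂)/(m₁c₁ + m₂c₂) = 381.4 K.
ΔS₁ = m₁c₁ ln(T_f/T₁) = 107.583 × ln(381.4/637) = -55.18 J/K.
ΔS₂ = m₂c₂ ln(T_f/T₂) = 697.97 × ln(381.4/342) = 76.1 J/K.
ΔS_total = -55.18 + 76.1 = 20.9 J/K.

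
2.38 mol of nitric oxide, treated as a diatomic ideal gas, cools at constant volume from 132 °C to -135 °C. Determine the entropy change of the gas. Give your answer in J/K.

In kelvin: T₁ = 405.15 K, T₂ = 138.15 K. At constant volume, ΔS = nC_V ln(T₂/T₁) with C_V = 5R/2 = 20.79 J mol⁻¹ K⁻¹.
ΔS = 2.38 × 20.79 × ln(138.15/405.15) = -53.2 J/K.

ΔS = -53.2 J/K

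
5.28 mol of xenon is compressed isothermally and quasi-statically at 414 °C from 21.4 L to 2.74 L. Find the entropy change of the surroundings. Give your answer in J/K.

ΔS_surr = 90.2 J/K

For an isothermal ideal gas ΔS_gas = nR ln(V₂/V₁) = 5.28 × 8.314 × ln(2.74/21.4) = -90.2 J/K.
The process is reversible, so ΔS_surr = −ΔS_gas = 90.2 J/K and ΔS_universe = 0.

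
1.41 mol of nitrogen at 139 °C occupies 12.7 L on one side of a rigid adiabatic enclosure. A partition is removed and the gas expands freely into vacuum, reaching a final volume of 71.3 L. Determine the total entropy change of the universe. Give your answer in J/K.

ΔS_universe = 20.2 J/K

For an ideal gas in free expansion Q = 0 and W = 0, so T is unchanged.
Entropy is a state function; using a reversible isothermal path, ΔS_gas = nR ln(V₂/V₁) = 1.41 × 8.314 × ln(71.3/12.7) = 20.2 J/K.
The insulated surroundings exchange no heat, so ΔS_surr = 0 and ΔS_universe = ΔS_gas.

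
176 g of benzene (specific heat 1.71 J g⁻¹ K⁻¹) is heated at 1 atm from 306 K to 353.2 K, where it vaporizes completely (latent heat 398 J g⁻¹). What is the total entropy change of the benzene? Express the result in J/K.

Warming step: ΔS₁ = m c ln(T_tr/T_i) = 176 × 1.71 × ln(353.2/306) = 43.17 J/K.
Phase change: ΔS₂ = +mL/T_tr = 176 × 398 / 353.2 = 198.3 J/K.
ΔS_total = (43.17) + (198.3) = 241 J/K.

ΔS = 241 J/K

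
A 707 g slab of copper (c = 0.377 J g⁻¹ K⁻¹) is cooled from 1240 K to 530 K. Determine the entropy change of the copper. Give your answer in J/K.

ΔS = ∫dQ_rev/T = m c ln(T₂/T₁) = 707 × 0.377 × ln(530/1240) = -227 J/K.

ΔS = -227 J/K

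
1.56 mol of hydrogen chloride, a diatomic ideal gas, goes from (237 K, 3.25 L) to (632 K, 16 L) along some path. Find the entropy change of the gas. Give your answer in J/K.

ΔS = 52.5 J/K

Entropy is a state function: ΔS = nC_V ln(T₂/T₁) + nR ln(V₂/V₁), with C_V = 5R/2 = 20.79 J mol⁻¹ K⁻¹ for a diatomic ideal gas.
ΔS = 1.56 × [20.79 × ln(632/237) + 8.314 × ln(16/3.25)] = 52.5 J/K.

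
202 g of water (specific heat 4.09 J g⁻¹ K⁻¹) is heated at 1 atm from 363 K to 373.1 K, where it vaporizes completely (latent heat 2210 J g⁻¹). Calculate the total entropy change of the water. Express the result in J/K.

Warming step: ΔS₁ = m c ln(T_tr/T_i) = 202 × 4.09 × ln(373.1/363) = 22.67 J/K.
Phase change: ΔS₂ = +mL/T_tr = 202 × 2210 / 373.1 = 1197 J/K.
ΔS_total = (22.67) + (1197) = 1220 J/K.

ΔS = 1220 J/K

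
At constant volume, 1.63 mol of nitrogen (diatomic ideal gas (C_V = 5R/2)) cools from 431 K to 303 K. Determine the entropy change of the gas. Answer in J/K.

At constant volume, ΔS = nC_V ln(T₂/T₁) with C_V = 5R/2 = 20.79 J mol⁻¹ K⁻¹.
ΔS = 1.63 × 20.79 × ln(303/431) = -11.9 J/K.

ΔS = -11.9 J/K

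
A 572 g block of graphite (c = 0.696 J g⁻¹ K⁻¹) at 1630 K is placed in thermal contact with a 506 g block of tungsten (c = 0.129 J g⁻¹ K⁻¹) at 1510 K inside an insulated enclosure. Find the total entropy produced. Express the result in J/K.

Energy balance: T_f = (m₁c₁T₁ + m₂c₂T₂)/(m₁c₁ + m₂c₂) = 1613.1 K.
ΔS₁ = m₁c₁ ln(T_f/T₁) = 398.112 × ln(1613.1/1630) = -4.15 J/K.
ΔS₂ = m₂c₂ ln(T_f/T₂) = 65.274 × ln(1613.1/1510) = 4.311 J/K.
ΔS_total = -4.15 + 4.311 = 0.161 J/K.

ΔS_total = 0.161 J/K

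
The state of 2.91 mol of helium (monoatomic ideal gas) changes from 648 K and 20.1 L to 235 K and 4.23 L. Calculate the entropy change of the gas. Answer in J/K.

ΔS = -74.5 J/K

Entropy is a state function: ΔS = nC_V ln(T₂/T₁) + nR ln(V₂/V₁), with C_V = 3R/2 = 12.47 J mol⁻¹ K⁻¹ for a monoatomic ideal gas.
ΔS = 2.91 × [12.47 × ln(235/648) + 8.314 × ln(4.23/20.1)] = -74.5 J/K.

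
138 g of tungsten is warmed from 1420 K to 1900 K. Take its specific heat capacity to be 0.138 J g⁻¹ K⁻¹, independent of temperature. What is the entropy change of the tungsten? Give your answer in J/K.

ΔS = ∫dQ_rev/T = m c ln(T₂/T₁) = 138 × 0.138 × ln(1900/1420) = 5.55 J/K.

ΔS = 5.55 J/K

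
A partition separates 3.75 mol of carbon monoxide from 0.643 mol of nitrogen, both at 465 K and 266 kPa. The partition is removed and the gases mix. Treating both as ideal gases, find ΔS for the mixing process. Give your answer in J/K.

Mole fractions: x_A = 3.75/4.39 = 0.854, x_B = 0.146.
ΔS_mix = −R(n_A ln x_A + n_B ln x_B) = −8.314 × (3.75 ln 0.854 + 0.643 ln 0.146) = 15.2 J/K.

ΔS_mix = 15.2 J/K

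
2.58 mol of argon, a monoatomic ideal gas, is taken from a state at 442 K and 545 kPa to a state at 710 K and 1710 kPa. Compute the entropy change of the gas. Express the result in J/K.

ΔS = nC_p ln(T₂/T₁) − nR ln(P₂/P₁), with C_p = 5R/2 = 20.79 J mol⁻¹ K⁻¹ for a monoatomic ideal gas.
ΔS = 2.58 × [20.79 × ln(710/442) − 8.314 × ln(1710/545)] = 0.889 J/K.

ΔS = 0.889 J/K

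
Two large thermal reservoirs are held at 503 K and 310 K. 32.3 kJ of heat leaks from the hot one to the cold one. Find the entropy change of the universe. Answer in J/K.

ΔS_total = 40 J/K

ΔS_hot = −Q/T_H = −32300/503 = -64.21 J/K and ΔS_cold = +Q/T_C = 32300/310 = 104.2 J/K.
ΔS_total = -64.21 + 104.2 = 40 J/K, positive as the second law requires.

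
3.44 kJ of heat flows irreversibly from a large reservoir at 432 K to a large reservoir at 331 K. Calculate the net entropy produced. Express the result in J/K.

ΔS_total = 2.43 J/K

ΔS_hot = −Q/T_H = −3440/432 = -7.963 J/K and ΔS_cold = +Q/T_C = 3440/331 = 10.39 J/K.
ΔS_total = -7.963 + 10.39 = 2.43 J/K, positive as the second law requires.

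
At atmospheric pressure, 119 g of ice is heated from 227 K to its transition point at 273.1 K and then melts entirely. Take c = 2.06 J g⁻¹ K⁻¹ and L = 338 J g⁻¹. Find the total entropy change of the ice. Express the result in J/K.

Warming step: ΔS₁ = m c ln(T_tr/T_i) = 119 × 2.06 × ln(273.1/227) = 45.32 J/K.
Phase change: ΔS₂ = +mL/T_tr = 119 × 338 / 273.1 = 147.3 J/K.
ΔS_total = (45.32) + (147.3) = 193 J/K.

ΔS = 193 J/K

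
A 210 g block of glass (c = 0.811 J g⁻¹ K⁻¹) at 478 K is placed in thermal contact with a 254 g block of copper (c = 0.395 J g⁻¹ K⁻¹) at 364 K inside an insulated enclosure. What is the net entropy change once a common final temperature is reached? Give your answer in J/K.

ΔS_total = 2.28 J/K

Energy balance: T_f = (m₁c₁T₁ + m₂c₂T₂)/(m₁c₁ + m₂c₂) = 435.74 K.
ΔS₁ = m₁c₁ ln(T_f/T₁) = 170.31 × ln(435.74/478) = -15.77 J/K.
ΔS₂ = m₂c₂ ln(T_f/T₂) = 100.33 × ln(435.74/364) = 18.05 J/K.
ΔS_total = -15.77 + 18.05 = 2.28 J/K.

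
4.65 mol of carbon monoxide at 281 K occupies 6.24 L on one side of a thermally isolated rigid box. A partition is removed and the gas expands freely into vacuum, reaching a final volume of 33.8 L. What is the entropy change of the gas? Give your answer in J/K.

For an ideal gas in free expansion Q = 0 and W = 0, so T is unchanged.
Entropy is a state function; using a reversible isothermal path, ΔS_gas = nR ln(V₂/V₁) = 4.65 × 8.314 × ln(33.8/6.24) = 65.3 J/K.

ΔS_gas = 65.3 J/K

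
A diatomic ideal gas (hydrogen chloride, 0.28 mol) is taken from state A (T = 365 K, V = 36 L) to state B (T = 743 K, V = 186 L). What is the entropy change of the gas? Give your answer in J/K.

ΔS = 7.96 J/K

Entropy is a state function: ΔS = nC_V ln(T₂/T₁) + nR ln(V₂/V₁), with C_V = 5R/2 = 20.79 J mol⁻¹ K⁻¹ for a diatomic ideal gas.
ΔS = 0.28 × [20.79 × ln(743/365) + 8.314 × ln(186/36)] = 7.96 J/K.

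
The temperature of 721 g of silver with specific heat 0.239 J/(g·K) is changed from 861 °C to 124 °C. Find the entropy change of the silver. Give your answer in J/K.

In kelvin: T₁ = 1134.15 K, T₂ = 397.15 K. ΔS = ∫dQ_rev/T = m c ln(T₂/T₁) = 721 × 0.239 × ln(397.15/1134.15) = -181 J/K.

ΔS = -181 J/K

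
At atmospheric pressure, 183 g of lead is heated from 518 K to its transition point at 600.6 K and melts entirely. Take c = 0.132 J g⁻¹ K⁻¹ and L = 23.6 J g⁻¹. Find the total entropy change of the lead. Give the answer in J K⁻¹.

ΔS = 10.8 J/K

Warming step: ΔS₁ = m c ln(T_tr/T_i) = 183 × 0.132 × ln(600.6/518) = 3.574 J/K.
Phase change: ΔS₂ = +mL/T_tr = 183 × 23.6 / 600.6 = 7.191 J/K.
ΔS_total = (3.574) + (7.191) = 10.8 J/K.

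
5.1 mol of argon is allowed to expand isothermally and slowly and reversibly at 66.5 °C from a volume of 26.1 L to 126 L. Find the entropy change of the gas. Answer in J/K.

For an isothermal ideal gas ΔS_gas = nR ln(V₂/V₁) = 5.1 × 8.314 × ln(126/26.1) = 66.8 J/K.

ΔS_gas = 66.8 J/K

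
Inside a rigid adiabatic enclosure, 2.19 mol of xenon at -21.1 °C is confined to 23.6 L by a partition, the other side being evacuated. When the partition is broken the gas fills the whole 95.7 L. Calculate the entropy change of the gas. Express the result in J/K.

For an ideal gas in free expansion Q = 0 and W = 0, so T is unchanged.
Entropy is a state function; using a reversible isothermal path, ΔS_gas = nR ln(V₂/V₁) = 2.19 × 8.314 × ln(95.7/23.6) = 25.5 J/K.

ΔS_gas = 25.5 J/K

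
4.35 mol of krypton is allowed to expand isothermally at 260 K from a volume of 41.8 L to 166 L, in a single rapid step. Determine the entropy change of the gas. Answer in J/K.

ΔS_gas = 49.9 J/K

Entropy is a state function, so ΔS_gas depends only on the end states.
For an isothermal ideal gas ΔS_gas = nR ln(V₂/V₁) = 4.35 × 8.314 × ln(166/41.8) = 49.9 J/K.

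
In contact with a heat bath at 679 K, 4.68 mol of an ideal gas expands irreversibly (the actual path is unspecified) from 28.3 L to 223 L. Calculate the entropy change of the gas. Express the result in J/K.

Entropy is a state function, so ΔS_gas depends only on the end states.
For an isothermal ideal gas ΔS_gas = nR ln(V₂/V₁) = 4.68 × 8.314 × ln(223/28.3) = 80.3 J/K.

ΔS_gas = 80.3 J/K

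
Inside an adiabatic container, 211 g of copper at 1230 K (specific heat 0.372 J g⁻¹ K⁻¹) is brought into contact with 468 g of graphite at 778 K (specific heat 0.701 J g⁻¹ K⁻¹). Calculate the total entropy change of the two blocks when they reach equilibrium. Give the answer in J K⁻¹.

Energy balance: T_f = (m₁c₁T₁ + m₂c₂T₂)/(m₁c₁ + m₂c₂) = 865.26 K.
ΔS₁ = m₁c₁ ln(T_f/T₁) = 78.492 × ln(865.26/1230) = -27.61 J/K.
ΔS₂ = m₂c₂ ln(T_f/T₂) = 328.068 × ln(865.26/778) = 34.88 J/K.
ΔS_total = -27.61 + 34.88 = 7.27 J/K.

ΔS_total = 7.27 J/K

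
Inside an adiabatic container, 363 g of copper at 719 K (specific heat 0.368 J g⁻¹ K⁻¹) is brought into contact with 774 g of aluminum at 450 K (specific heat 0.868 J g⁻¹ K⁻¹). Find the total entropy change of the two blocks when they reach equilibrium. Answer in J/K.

Energy balance: T_f = (m₁c₁T₁ + m₂c₂T₂)/(m₁c₁ + m₂c₂) = 494.62 K.
ΔS₁ = m₁c₁ ln(T_f/T₁) = 133.584 × ln(494.62/719) = -49.97 J/K.
ΔS₂ = m₂c₂ ln(T_f/T₂) = 671.832 × ln(494.62/450) = 63.51 J/K.
ΔS_total = -49.97 + 63.51 = 13.5 J/K.

ΔS_total = 13.5 J/K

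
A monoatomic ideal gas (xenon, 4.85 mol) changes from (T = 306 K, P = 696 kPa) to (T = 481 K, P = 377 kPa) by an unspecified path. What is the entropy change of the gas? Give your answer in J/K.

ΔS = nC_p ln(T₂/T₁) − nR ln(P₂/P₁), with C_p = 5R/2 = 20.79 J mol⁻¹ K⁻¹ for a monoatomic ideal gas.
ΔS = 4.85 × [20.79 × ln(481/306) − 8.314 × ln(377/696)] = 70.3 J/K.

ΔS = 70.3 J/K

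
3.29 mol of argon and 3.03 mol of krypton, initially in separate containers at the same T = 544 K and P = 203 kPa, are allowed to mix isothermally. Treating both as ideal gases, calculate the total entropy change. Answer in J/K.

Mole fractions: x_A = 3.29/6.32 = 0.521, x_B = 0.479.
ΔS_mix = −R(n_A ln x_A + n_B ln x_B) = −8.314 × (3.29 ln 0.521 + 3.03 ln 0.479) = 36.4 J/K.

ΔS_mix = 36.4 J/K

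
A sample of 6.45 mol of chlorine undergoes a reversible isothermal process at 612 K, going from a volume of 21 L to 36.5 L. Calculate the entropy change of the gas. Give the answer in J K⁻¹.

ΔS_gas = 29.6 J/K

For an isothermal ideal gas ΔS_gas = nR ln(V₂/V₁) = 6.45 × 8.314 × ln(36.5/21) = 29.6 J/K.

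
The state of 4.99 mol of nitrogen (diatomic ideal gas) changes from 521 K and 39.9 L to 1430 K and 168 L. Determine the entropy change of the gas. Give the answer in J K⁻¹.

Entropy is a state function: ΔS = nC_V ln(T₂/T₁) + nR ln(V₂/V₁), with C_V = 5R/2 = 20.79 J mol⁻¹ K⁻¹ for a diatomic ideal gas.
ΔS = 4.99 × [20.79 × ln(1430/521) + 8.314 × ln(168/39.9)] = 164 J/K.

ΔS = 164 J/K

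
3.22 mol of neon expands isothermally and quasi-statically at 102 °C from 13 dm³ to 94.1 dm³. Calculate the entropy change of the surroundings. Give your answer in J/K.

For an isothermal ideal gas ΔS_gas = nR ln(V₂/V₁) = 3.22 × 8.314 × ln(94.1/13) = 53 J/K.
The process is reversible, so ΔS_surr = −ΔS_gas = -53 J/K and ΔS_universe = 0.

ΔS_surr = -53 J/K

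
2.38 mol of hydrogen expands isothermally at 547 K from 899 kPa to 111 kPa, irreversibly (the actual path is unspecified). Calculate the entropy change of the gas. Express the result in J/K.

ΔS_gas = 41.4 J/K

Entropy is a state function, so ΔS_gas depends only on the end states.
For an isothermal ideal gas ΔS_gas = nR ln(P₁/P₂) = 2.38 × 8.314 × ln(899/111) = 41.4 J/K.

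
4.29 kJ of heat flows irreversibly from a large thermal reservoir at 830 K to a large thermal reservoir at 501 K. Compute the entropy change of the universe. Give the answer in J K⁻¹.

ΔS_hot = −Q/T_H = −4290/830 = -5.169 J/K and ΔS_cold = +Q/T_C = 4290/501 = 8.563 J/K.
ΔS_total = -5.169 + 8.563 = 3.39 J/K, positive as the second law requires.

ΔS_total = 3.39 J/K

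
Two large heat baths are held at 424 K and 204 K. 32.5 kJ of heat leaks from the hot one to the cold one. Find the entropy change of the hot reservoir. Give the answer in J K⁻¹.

The hot reservoir loses heat Q, so ΔS_hot = −Q/T_H = −32500/424 = -76.7 J/K.

ΔS_hot = -76.7 J/K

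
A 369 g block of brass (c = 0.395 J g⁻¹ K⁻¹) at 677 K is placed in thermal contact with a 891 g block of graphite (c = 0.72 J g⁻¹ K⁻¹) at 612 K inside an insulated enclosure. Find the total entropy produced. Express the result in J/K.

ΔS_total = 0.618 J/K

Energy balance: T_f = (m₁c₁T₁ + m₂c₂T₂)/(m₁c₁ + m₂c₂) = 624.03 K.
ΔS₁ = m₁c₁ ln(T_f/T₁) = 145.755 × ln(624.03/677) = -11.874 J/K.
ΔS₂ = m₂c₂ ln(T_f/T₂) = 641.52 × ln(624.03/612) = 12.492 J/K.
ΔS_total = -11.874 + 12.492 = 0.618 J/K.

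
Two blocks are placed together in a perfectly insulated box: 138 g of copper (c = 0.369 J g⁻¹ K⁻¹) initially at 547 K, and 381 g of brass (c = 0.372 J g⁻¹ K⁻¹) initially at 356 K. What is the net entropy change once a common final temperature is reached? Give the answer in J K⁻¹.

Energy balance: T_f = (m₁c₁T₁ + m₂c₂T₂)/(m₁c₁ + m₂c₂) = 406.48 K.
ΔS₁ = m₁c₁ ln(T_f/T₁) = 50.922 × ln(406.48/547) = -15.12 J/K.
ΔS₂ = m₂c₂ ln(T_f/T₂) = 141.732 × ln(406.48/356) = 18.8 J/K.
ΔS_total = -15.12 + 18.8 = 3.68 J/K.

ΔS_total = 3.68 J/K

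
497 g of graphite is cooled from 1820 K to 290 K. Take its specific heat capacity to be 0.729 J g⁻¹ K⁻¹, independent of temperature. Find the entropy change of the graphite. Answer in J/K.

ΔS = ∫dQ_rev/T = m c ln(T₂/T₁) = 497 × 0.729 × ln(290/1820) = -665 J/K.

ΔS = -665 J/K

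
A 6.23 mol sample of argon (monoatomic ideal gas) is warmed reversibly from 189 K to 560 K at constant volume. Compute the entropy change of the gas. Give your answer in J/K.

At constant volume, ΔS = nC_V ln(T₂/T₁) with C_V = 3R/2 = 12.47 J mol⁻¹ K⁻¹.
ΔS = 6.23 × 12.47 × ln(560/189) = 84.4 J/K.

ΔS = 84.4 J/K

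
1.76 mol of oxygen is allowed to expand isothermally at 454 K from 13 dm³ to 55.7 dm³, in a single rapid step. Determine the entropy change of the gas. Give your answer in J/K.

ΔS_gas = 21.3 J/K

Entropy is a state function, so ΔS_gas depends only on the end states.
For an isothermal ideal gas ΔS_gas = nR ln(V₂/V₁) = 1.76 × 8.314 × ln(55.7/13) = 21.3 J/K.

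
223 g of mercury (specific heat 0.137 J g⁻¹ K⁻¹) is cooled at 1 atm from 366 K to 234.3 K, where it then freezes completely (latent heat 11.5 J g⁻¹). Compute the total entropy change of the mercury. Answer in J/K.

Cooling step: ΔS₁ = m c ln(T_tr/T_i) = 223 × 0.137 × ln(234.3/366) = -13.63 J/K.
Phase change: ΔS₂ = −mL/T_tr = −223 × 11.5 / 234.3 = -10.95 J/K.
ΔS_total = (-13.63) + (-10.95) = -24.6 J/K.

ΔS = -24.6 J/K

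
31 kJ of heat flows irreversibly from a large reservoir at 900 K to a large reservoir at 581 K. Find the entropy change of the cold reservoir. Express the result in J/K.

The cold reservoir gains heat Q, so ΔS_cold = +Q/T_C = 31000/581 = 53.4 J/K.

ΔS_cold = 53.4 J/K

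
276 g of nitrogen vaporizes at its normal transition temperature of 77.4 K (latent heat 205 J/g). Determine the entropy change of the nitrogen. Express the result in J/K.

ΔS = 731 J/K

Heat absorbed by the substance: Q = mL = 276 × 205 = 56580 J.
At constant T, ΔS = Q_rev/T = 56580 / 77.4 = 731 J/K.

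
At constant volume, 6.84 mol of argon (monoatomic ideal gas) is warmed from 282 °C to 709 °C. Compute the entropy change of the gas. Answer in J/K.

In kelvin: T₁ = 555.15 K, T₂ = 982.15 K. At constant volume, ΔS = nC_V ln(T₂/T₁) with C_V = 3R/2 = 12.47 J mol⁻¹ K⁻¹.
ΔS = 6.84 × 12.47 × ln(982.15/555.15) = 48.7 J/K.

ΔS = 48.7 J/K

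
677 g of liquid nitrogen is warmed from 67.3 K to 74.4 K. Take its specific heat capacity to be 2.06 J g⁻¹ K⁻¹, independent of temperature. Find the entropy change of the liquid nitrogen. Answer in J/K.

ΔS = ∫dQ_rev/T = m c ln(T₂/T₁) = 677 × 2.06 × ln(74.4/67.3) = 140 J/K.

ΔS = 140 J/K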